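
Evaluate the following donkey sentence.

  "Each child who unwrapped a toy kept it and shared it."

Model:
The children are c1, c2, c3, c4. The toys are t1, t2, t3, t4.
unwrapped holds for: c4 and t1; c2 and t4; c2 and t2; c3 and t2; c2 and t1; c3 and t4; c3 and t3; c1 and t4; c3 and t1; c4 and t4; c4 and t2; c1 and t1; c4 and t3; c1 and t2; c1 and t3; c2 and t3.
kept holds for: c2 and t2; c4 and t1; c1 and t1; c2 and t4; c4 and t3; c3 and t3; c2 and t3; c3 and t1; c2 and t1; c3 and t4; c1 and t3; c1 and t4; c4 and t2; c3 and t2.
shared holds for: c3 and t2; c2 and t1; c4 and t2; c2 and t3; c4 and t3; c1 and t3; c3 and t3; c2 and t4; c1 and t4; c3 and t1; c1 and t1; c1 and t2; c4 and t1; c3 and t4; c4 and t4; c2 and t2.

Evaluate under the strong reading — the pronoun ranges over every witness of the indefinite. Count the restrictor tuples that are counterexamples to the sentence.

2

"it" takes "a toy" as antecedent — a donkey pronoun bound across the clause boundary.
Strong reading: for every (c,t) with unwrapped(c,t), kept(c,t) ∧ shared(c,t).
Restrictor pairs: (c1,t1) ✓  (c1,t2) ✗  (c1,t3) ✓  (c1,t4) ✓  (c2,t1) ✓  (c2,t2) ✓  (c2,t3) ✓  (c2,t4) ✓  (c3,t1) ✓  (c3,t2) ✓  (c3,t3) ✓  (c3,t4) ✓  (c4,t1) ✓  (c4,t2) ✓  (c4,t3) ✓  (c4,t4) ✗
Counterexamples (restrictor pairs failing the scope): 2.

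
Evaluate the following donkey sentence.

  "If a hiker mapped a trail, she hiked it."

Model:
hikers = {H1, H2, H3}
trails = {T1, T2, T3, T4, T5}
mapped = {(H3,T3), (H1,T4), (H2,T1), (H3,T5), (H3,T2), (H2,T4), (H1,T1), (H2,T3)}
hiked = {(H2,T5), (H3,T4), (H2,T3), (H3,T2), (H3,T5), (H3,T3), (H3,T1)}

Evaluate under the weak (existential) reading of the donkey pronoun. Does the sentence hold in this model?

False

"it" takes "a trail" as antecedent — a donkey pronoun bound across the clause boundary.
Weak reading: every hiker h with some mapped-trail has at least one mapped-trail t such that hiked(h,t).
Per hiker: H1:✗  H2:✓  H3:✓
H1 has no witness among its mapped-trails.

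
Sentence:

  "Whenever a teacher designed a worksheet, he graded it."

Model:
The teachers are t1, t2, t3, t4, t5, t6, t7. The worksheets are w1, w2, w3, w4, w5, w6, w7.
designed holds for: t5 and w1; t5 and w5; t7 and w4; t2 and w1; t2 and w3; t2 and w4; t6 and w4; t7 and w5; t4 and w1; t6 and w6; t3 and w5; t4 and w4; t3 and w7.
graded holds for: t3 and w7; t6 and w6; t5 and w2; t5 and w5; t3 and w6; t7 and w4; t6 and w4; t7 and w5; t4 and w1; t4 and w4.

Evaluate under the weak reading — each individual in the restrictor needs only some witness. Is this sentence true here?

"it" takes "a worksheet" as antecedent — a donkey pronoun bound across the clause boundary.
Weak reading: every teacher t with some designed-worksheet has at least one designed-worksheet w such that graded(t,w).
Per teacher: t2:✗  t3:✓  t4:✓  t5:✓  t6:✓  t7:✓
t2 has no witness among its designed-worksheets.

False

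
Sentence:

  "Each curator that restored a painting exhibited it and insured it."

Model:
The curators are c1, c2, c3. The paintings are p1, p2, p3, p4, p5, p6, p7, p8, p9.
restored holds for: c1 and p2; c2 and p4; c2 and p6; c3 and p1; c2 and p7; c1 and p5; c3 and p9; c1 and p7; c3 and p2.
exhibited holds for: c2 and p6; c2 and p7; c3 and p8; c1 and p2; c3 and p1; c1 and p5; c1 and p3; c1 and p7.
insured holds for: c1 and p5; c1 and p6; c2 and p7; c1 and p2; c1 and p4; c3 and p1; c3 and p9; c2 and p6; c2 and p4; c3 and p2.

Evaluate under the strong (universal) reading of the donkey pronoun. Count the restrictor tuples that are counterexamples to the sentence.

4

"it" takes "a painting" as antecedent — a donkey pronoun bound across the clause boundary.
Strong reading: for every (c,p) with restored(c,p), exhibited(c,p) ∧ insured(c,p).
Restrictor pairs: (c1,p2) ✓  (c1,p5) ✓  (c1,p7) ✗  (c2,p4) ✗  (c2,p6) ✓  (c2,p7) ✓  (c3,p1) ✓  (c3,p2) ✗  (c3,p9) ✗
Counterexamples (restrictor pairs failing the scope): 4.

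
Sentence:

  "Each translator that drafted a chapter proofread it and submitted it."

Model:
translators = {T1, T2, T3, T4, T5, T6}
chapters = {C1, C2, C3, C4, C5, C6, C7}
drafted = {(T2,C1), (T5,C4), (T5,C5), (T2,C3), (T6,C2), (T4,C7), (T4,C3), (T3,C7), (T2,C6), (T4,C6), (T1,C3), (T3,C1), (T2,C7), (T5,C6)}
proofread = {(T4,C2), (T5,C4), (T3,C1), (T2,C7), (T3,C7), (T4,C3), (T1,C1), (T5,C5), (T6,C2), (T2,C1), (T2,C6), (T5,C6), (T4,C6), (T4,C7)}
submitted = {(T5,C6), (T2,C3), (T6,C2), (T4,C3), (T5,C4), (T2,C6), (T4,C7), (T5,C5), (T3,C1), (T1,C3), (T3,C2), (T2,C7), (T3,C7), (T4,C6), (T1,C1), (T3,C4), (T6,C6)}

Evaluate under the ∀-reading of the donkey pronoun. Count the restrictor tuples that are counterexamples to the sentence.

"it" takes "a chapter" as antecedent — a donkey pronoun bound across the clause boundary.
Strong reading: for every (t,c) with drafted(t,c), proofread(t,c) ∧ submitted(t,c).
Restrictor pairs: (T1,C3) ✗  (T2,C1) ✗  (T2,C3) ✗  (T2,C6) ✓  (T2,C7) ✓  (T3,C1) ✓  (T3,C7) ✓  (T4,C3) ✓  (T4,C6) ✓  (T4,C7) ✓  (T5,C4) ✓  (T5,C5) ✓  (T5,C6) ✓  (T6,C2) ✓
Counterexamples (restrictor pairs failing the scope): 3.

3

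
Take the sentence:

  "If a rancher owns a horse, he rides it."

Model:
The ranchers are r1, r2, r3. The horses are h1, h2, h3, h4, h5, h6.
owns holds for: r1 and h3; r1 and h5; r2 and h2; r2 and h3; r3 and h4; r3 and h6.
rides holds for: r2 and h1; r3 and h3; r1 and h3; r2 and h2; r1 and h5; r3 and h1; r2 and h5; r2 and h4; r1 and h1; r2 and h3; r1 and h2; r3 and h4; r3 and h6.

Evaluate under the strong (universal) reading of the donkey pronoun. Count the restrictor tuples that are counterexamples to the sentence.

"it" takes "a horse" as antecedent — a donkey pronoun bound across the clause boundary.
Strong reading: for every (r,h) with owns(r,h), rides(r,h).
Restrictor pairs: (r1,h3) ✓  (r1,h5) ✓  (r2,h2) ✓  (r2,h3) ✓  (r3,h4) ✓  (r3,h6) ✓
Counterexamples (restrictor pairs failing the scope): 0.

0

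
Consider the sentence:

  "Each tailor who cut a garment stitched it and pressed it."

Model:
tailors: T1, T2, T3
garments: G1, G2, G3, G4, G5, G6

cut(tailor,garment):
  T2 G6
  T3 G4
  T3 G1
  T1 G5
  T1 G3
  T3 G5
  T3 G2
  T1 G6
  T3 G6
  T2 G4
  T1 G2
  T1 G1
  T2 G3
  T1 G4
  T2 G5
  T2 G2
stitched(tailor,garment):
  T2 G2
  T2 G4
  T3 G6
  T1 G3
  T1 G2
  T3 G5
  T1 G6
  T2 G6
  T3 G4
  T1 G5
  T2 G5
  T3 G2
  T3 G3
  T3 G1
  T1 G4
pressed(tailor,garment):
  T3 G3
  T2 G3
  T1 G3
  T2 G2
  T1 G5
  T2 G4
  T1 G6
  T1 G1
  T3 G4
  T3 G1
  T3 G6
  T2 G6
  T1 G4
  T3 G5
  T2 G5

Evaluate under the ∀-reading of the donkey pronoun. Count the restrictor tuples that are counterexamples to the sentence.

4

"it" takes "a garment" as antecedent — a donkey pronoun bound across the clause boundary.
Strong reading: for every (t,g) with cut(t,g), stitched(t,g) ∧ pressed(t,g).
Restrictor pairs: (T1,G1) ✗  (T1,G2) ✗  (T1,G3) ✓  (T1,G4) ✓  (T1,G5) ✓  (T1,G6) ✓  (T2,G2) ✓  (T2,G3) ✗  (T2,G4) ✓  (T2,G5) ✓  (T2,G6) ✓  (T3,G1) ✓  (T3,G2) ✗  (T3,G4) ✓  (T3,G5) ✓  (T3,G6) ✓
Counterexamples (restrictor pairs failing the scope): 4.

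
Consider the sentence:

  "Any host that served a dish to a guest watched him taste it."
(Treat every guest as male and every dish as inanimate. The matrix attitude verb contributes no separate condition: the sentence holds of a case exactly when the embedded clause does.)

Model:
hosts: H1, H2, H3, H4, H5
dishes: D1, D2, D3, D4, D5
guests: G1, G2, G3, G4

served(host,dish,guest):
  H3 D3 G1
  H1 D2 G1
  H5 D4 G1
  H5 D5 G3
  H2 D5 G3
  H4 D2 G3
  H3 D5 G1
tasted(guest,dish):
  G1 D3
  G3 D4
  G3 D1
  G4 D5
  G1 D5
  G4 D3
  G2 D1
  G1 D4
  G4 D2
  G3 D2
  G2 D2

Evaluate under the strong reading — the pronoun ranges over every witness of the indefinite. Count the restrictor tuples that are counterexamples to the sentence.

3

"him" takes "a guest" as antecedent and "it" takes "a dish"; both are donkey pronouns co-varying with the restrictor.
Strong reading: for every (h,d,g) with served(h,d,g), tasted(g,d).
Restrictor triples: (H1,D2,G1)→tasted(G1,D2) ✗  (H2,D5,G3)→tasted(G3,D5) ✗  (H3,D3,G1)→tasted(G1,D3) ✓  (H3,D5,G1)→tasted(G1,D5) ✓  (H4,D2,G3)→tasted(G3,D2) ✓  (H5,D4,G1)→tasted(G1,D4) ✓  (H5,D5,G3)→tasted(G3,D5) ✗
Counterexamples (restrictor triples failing the scope): 3.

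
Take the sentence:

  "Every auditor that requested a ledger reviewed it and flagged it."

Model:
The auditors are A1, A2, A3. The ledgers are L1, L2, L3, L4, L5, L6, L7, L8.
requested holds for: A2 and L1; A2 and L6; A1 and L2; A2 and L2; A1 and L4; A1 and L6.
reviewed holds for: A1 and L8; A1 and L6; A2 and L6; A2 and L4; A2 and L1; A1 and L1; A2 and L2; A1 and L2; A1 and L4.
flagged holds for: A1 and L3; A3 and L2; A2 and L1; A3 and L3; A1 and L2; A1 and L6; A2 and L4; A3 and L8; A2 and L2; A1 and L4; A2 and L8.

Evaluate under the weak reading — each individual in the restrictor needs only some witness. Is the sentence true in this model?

True

"it" takes "a ledger" as antecedent — a donkey pronoun bound across the clause boundary.
Weak reading: every auditor a with some requested-ledger has at least one requested-ledger l such that reviewed(a,l) ∧ flagged(a,l).
Per auditor: A1:✓  A2:✓
Every auditor in the restrictor has a witness.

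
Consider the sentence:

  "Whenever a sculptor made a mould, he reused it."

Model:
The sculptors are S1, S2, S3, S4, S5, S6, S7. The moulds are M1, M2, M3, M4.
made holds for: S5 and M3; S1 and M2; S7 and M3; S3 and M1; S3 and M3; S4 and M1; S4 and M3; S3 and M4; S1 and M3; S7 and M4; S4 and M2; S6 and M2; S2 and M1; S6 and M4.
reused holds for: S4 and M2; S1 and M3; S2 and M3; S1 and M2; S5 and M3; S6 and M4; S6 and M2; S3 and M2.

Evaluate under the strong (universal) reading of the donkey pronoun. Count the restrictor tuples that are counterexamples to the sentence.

8

"it" takes "a mould" as antecedent — a donkey pronoun bound across the clause boundary.
Strong reading: for every (s,m) with made(s,m), reused(s,m).
Restrictor pairs: (S1,M2) ✓  (S1,M3) ✓  (S2,M1) ✗  (S3,M1) ✗  (S3,M3) ✗  (S3,M4) ✗  (S4,M1) ✗  (S4,M2) ✓  (S4,M3) ✗  (S5,M3) ✓  (S6,M2) ✓  (S6,M4) ✓  (S7,M3) ✗  (S7,M4) ✗
Counterexamples (restrictor pairs failing the scope): 8.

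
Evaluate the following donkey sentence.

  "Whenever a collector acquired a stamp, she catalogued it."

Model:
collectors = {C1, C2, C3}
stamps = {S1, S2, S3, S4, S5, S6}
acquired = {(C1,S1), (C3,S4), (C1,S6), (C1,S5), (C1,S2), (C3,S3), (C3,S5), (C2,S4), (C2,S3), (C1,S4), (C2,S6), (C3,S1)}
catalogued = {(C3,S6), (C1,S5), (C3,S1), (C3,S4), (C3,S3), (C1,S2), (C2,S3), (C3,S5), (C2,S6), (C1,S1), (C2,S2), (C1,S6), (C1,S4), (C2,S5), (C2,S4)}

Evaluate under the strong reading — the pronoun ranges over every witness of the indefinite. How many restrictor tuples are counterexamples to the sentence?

0

"it" takes "a stamp" as antecedent — a donkey pronoun bound across the clause boundary.
Strong reading: for every (c,s) with acquired(c,s), catalogued(c,s).
Restrictor pairs: (C1,S1) ✓  (C1,S2) ✓  (C1,S4) ✓  (C1,S5) ✓  (C1,S6) ✓  (C2,S3) ✓  (C2,S4) ✓  (C2,S6) ✓  (C3,S1) ✓  (C3,S3) ✓  (C3,S4) ✓  (C3,S5) ✓
Counterexamples (restrictor pairs failing the scope): 0.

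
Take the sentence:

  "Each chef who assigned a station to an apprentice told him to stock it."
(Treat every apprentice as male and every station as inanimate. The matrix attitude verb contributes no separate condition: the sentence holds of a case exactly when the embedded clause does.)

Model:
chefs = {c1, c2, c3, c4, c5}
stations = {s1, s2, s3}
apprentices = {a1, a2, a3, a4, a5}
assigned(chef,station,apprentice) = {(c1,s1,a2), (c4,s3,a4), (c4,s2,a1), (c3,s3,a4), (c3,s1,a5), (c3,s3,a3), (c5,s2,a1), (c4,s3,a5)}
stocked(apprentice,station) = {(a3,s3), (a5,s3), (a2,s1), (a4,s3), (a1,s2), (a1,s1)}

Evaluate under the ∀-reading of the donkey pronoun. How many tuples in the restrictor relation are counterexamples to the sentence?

1

"him" takes "an apprentice" as antecedent and "it" takes "a station"; both are donkey pronouns co-varying with the restrictor.
Strong reading: for every (c,s,a) with assigned(c,s,a), stocked(a,s).
Restrictor triples: (c1,s1,a2)→stocked(a2,s1) ✓  (c3,s1,a5)→stocked(a5,s1) ✗  (c3,s3,a3)→stocked(a3,s3) ✓  (c3,s3,a4)→stocked(a4,s3) ✓  (c4,s2,a1)→stocked(a1,s2) ✓  (c4,s3,a4)→stocked(a4,s3) ✓  (c4,s3,a5)→stocked(a5,s3) ✓  (c5,s2,a1)→stocked(a1,s2) ✓
Counterexamples (restrictor triples failing the scope): 1.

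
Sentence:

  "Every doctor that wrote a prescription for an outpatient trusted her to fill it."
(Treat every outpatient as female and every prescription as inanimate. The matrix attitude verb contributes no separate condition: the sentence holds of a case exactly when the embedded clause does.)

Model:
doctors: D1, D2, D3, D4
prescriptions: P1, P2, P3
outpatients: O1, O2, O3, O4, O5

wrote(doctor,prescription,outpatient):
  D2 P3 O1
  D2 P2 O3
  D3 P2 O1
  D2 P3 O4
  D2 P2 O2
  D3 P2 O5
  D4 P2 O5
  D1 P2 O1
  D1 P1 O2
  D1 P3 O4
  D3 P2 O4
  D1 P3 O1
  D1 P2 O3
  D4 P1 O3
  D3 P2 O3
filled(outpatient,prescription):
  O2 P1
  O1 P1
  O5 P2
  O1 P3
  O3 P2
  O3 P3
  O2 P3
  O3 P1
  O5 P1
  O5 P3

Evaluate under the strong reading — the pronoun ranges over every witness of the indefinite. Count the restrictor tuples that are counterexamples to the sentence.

6

"her" takes "an outpatient" as antecedent and "it" takes "a prescription"; both are donkey pronouns co-varying with the restrictor.
Strong reading: for every (d,p,o) with wrote(d,p,o), filled(o,p).
Restrictor triples: (D1,P1,O2)→filled(O2,P1) ✓  (D1,P2,O1)→filled(O1,P2) ✗  (D1,P2,O3)→filled(O3,P2) ✓  (D1,P3,O1)→filled(O1,P3) ✓  (D1,P3,O4)→filled(O4,P3) ✗  (D2,P2,O2)→filled(O2,P2) ✗  (D2,P2,O3)→filled(O3,P2) ✓  (D2,P3,O1)→filled(O1,P3) ✓  (D2,P3,O4)→filled(O4,P3) ✗  (D3,P2,O1)→filled(O1,P2) ✗  (D3,P2,O3)→filled(O3,P2) ✓  (D3,P2,O4)→filled(O4,P2) ✗  (D3,P2,O5)→filled(O5,P2) ✓  (D4,P1,O3)→filled(O3,P1) ✓  (D4,P2,O5)→filled(O5,P2) ✓
Counterexamples (restrictor triples failing the scope): 6.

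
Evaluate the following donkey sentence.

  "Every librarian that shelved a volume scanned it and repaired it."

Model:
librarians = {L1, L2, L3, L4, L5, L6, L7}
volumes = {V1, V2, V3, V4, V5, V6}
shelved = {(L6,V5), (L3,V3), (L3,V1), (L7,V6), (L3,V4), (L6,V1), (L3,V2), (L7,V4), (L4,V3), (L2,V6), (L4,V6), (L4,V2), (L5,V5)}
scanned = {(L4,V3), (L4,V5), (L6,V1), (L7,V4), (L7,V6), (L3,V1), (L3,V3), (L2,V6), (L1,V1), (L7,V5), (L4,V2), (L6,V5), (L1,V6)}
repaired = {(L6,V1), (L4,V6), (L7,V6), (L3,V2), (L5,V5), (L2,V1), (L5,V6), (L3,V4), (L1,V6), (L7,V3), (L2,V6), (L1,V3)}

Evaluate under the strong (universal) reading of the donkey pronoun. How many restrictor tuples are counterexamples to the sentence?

10

"it" takes "a volume" as antecedent — a donkey pronoun bound across the clause boundary.
Strong reading: for every (l,v) with shelved(l,v), scanned(l,v) ∧ repaired(l,v).
Restrictor pairs: (L2,V6) ✓  (L3,V1) ✗  (L3,V2) ✗  (L3,V3) ✗  (L3,V4) ✗  (L4,V2) ✗  (L4,V3) ✗  (L4,V6) ✗  (L5,V5) ✗  (L6,V1) ✓  (L6,V5) ✗  (L7,V4) ✗  (L7,V6) ✓
Counterexamples (restrictor pairs failing the scope): 10.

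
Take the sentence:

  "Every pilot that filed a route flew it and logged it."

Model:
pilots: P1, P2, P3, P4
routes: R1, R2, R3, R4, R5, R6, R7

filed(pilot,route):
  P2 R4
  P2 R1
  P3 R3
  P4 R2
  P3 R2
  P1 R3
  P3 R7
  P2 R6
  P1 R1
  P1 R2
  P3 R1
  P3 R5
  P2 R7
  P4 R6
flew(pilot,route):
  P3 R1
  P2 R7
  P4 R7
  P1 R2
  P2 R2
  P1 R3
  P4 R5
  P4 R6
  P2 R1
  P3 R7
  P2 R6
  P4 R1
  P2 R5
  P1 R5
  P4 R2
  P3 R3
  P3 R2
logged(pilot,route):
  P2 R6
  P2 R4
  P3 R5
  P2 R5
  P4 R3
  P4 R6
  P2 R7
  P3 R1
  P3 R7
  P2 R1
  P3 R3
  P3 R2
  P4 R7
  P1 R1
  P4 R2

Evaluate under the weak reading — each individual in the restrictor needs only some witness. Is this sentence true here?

"it" takes "a route" as antecedent — a donkey pronoun bound across the clause boundary.
Weak reading: every pilot p with some filed-route has at least one filed-route r such that flew(p,r) ∧ logged(p,r).
Per pilot: P1:✗  P2:✓  P3:✓  P4:✓
P1 has no witness among its filed-routes.

False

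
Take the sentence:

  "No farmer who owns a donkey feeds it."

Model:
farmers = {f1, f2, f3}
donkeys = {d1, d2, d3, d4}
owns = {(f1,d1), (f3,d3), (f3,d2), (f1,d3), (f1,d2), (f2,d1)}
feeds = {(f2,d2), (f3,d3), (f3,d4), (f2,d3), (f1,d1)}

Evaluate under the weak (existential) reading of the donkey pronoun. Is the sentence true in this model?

"it" takes "a donkey" as antecedent — a donkey pronoun bound across the clause boundary.
Truth condition: for no (f,d) with owns(f,d) does feeds(f,d) hold.
Restrictor pairs — does the scope hold? (f1,d1):holds  (f1,d2):fails  (f1,d3):fails  (f2,d1):fails  (f3,d2):fails  (f3,d3):holds
Scope holds for 2 pair(s), so the sentence is false.

False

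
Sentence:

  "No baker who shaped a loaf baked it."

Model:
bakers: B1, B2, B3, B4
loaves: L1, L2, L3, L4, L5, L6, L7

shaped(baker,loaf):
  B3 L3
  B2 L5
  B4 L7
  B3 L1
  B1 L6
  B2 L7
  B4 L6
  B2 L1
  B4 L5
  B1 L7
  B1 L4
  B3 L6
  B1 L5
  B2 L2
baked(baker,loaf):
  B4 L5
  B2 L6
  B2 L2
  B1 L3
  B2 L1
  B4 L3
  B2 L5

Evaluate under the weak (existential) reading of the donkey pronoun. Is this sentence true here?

False

"it" takes "a loaf" as antecedent — a donkey pronoun bound across the clause boundary.
Truth condition: for no (b,l) with shaped(b,l) does baked(b,l) hold.
Restrictor pairs — does the scope hold? (B1,L4):fails  (B1,L5):fails  (B1,L6):fails  (B1,L7):fails  (B2,L1):holds  (B2,L2):holds  (B2,L5):holds  (B2,L7):fails  (B3,L1):fails  (B3,L3):fails  (B3,L6):fails  (B4,L5):holds  (B4,L6):fails  (B4,L7):fails
Scope holds for 4 pair(s), so the sentence is false.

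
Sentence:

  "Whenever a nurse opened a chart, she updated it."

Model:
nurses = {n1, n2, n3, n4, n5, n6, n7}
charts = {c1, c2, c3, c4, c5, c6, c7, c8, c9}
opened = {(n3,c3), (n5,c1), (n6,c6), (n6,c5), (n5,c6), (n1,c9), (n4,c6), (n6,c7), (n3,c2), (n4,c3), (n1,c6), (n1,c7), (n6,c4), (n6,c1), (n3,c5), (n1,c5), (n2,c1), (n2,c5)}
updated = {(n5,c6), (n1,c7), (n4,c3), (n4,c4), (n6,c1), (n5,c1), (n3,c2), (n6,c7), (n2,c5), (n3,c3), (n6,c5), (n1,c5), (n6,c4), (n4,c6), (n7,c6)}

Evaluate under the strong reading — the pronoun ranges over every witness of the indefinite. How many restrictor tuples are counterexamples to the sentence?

5

"it" takes "a chart" as antecedent — a donkey pronoun bound across the clause boundary.
Strong reading: for every (n,c) with opened(n,c), updated(n,c).
Restrictor pairs: (n1,c5) ✓  (n1,c6) ✗  (n1,c7) ✓  (n1,c9) ✗  (n2,c1) ✗  (n2,c5) ✓  (n3,c2) ✓  (n3,c3) ✓  (n3,c5) ✗  (n4,c3) ✓  (n4,c6) ✓  (n5,c1) ✓  (n5,c6) ✓  (n6,c1) ✓  (n6,c4) ✓  (n6,c5) ✓  (n6,c6) ✗  (n6,c7) ✓
Counterexamples (restrictor pairs failing the scope): 5.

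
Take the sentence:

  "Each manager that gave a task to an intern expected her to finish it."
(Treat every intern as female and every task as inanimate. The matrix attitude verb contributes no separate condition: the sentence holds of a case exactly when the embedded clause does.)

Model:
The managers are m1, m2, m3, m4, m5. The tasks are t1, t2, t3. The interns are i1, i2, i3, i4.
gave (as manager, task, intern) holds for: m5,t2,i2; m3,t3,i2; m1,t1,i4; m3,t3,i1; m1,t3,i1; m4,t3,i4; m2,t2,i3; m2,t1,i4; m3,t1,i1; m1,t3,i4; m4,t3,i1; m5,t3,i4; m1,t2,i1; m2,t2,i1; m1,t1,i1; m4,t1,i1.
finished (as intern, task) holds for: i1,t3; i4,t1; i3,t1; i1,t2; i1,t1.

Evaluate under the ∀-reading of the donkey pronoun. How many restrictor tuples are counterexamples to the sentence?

6

"her" takes "an intern" as antecedent and "it" takes "a task"; both are donkey pronouns co-varying with the restrictor.
Strong reading: for every (m,t,i) with gave(m,t,i), finished(i,t).
Restrictor triples: (m1,t1,i1)→finished(i1,t1) ✓  (m1,t1,i4)→finished(i4,t1) ✓  (m1,t2,i1)→finished(i1,t2) ✓  (m1,t3,i1)→finished(i1,t3) ✓  (m1,t3,i4)→finished(i4,t3) ✗  (m2,t1,i4)→finished(i4,t1) ✓  (m2,t2,i1)→finished(i1,t2) ✓  (m2,t2,i3)→finished(i3,t2) ✗  (m3,t1,i1)→finished(i1,t1) ✓  (m3,t3,i1)→finished(i1,t3) ✓  (m3,t3,i2)→finished(i2,t3) ✗  (m4,t1,i1)→finished(i1,t1) ✓  (m4,t3,i1)→finished(i1,t3) ✓  (m4,t3,i4)→finished(i4,t3) ✗  (m5,t2,i2)→finished(i2,t2) ✗  (m5,t3,i4)→finished(i4,t3) ✗
Counterexamples (restrictor triples failing the scope): 6.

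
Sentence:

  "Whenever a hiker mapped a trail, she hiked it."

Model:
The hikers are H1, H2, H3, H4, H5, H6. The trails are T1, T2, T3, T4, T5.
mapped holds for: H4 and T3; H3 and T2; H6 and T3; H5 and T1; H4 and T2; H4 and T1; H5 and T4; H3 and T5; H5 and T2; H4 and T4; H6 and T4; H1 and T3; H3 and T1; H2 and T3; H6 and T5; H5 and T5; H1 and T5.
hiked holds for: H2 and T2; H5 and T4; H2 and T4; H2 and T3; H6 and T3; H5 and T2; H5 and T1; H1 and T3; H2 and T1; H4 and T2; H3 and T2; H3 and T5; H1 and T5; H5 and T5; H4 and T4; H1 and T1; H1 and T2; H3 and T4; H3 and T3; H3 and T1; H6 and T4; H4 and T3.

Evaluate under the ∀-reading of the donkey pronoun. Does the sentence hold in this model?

"it" takes "a trail" as antecedent — a donkey pronoun bound across the clause boundary.
Strong reading: for every (h,t) with mapped(h,t), hiked(h,t).
Restrictor pairs: (H1,T3) ✓  (H1,T5) ✓  (H2,T3) ✓  (H3,T1) ✓  (H3,T2) ✓  (H3,T5) ✓  (H4,T1) ✗  (H4,T2) ✓  (H4,T3) ✓  (H4,T4) ✓  (H5,T1) ✓  (H5,T2) ✓  (H5,T4) ✓  (H5,T5) ✓  (H6,T3) ✓  (H6,T4) ✓  (H6,T5) ✗
Counterexample: (H4,T1) is in mapped but fails the scope.

False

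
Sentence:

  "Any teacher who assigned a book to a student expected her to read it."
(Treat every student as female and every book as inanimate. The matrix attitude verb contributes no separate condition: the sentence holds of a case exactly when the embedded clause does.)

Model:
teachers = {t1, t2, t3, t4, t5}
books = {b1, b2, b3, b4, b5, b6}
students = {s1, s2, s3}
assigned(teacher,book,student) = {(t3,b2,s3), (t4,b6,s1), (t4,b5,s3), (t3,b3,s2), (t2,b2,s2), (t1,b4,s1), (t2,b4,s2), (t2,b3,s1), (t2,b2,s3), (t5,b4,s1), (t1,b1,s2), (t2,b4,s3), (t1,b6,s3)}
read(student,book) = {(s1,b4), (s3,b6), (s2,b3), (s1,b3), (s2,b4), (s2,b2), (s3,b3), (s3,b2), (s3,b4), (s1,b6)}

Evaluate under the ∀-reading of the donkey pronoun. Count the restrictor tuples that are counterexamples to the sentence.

2

"her" takes "a student" as antecedent and "it" takes "a book"; both are donkey pronouns co-varying with the restrictor.
Strong reading: for every (t,b,s) with assigned(t,b,s), read(s,b).
Restrictor triples: (t1,b1,s2)→read(s2,b1) ✗  (t1,b4,s1)→read(s1,b4) ✓  (t1,b6,s3)→read(s3,b6) ✓  (t2,b2,s2)→read(s2,b2) ✓  (t2,b2,s3)→read(s3,b2) ✓  (t2,b3,s1)→read(s1,b3) ✓  (t2,b4,s2)→read(s2,b4) ✓  (t2,b4,s3)→read(s3,b4) ✓  (t3,b2,s3)→read(s3,b2) ✓  (t3,b3,s2)→read(s2,b3) ✓  (t4,b5,s3)→read(s3,b5) ✗  (t4,b6,s1)→read(s1,b6) ✓  (t5,b4,s1)→read(s1,b4) ✓
Counterexamples (restrictor triples failing the scope): 2.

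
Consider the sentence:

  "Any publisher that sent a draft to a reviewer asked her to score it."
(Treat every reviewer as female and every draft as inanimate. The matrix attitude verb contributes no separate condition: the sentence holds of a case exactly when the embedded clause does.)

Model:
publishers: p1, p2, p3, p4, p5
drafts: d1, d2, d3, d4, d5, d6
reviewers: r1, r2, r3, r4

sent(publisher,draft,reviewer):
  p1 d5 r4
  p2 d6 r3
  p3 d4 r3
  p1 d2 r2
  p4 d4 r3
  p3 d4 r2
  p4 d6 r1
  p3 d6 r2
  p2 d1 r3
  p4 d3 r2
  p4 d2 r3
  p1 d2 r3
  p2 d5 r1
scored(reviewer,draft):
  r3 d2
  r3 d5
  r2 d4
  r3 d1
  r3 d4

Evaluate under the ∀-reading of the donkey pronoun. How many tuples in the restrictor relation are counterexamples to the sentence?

7

"her" takes "a reviewer" as antecedent and "it" takes "a draft"; both are donkey pronouns co-varying with the restrictor.
Strong reading: for every (p,d,r) with sent(p,d,r), scored(r,d).
Restrictor triples: (p1,d2,r2)→scored(r2,d2) ✗  (p1,d2,r3)→scored(r3,d2) ✓  (p1,d5,r4)→scored(r4,d5) ✗  (p2,d1,r3)→scored(r3,d1) ✓  (p2,d5,r1)→scored(r1,d5) ✗  (p2,d6,r3)→scored(r3,d6) ✗  (p3,d4,r2)→scored(r2,d4) ✓  (p3,d4,r3)→scored(r3,d4) ✓  (p3,d6,r2)→scored(r2,d6) ✗  (p4,d2,r3)→scored(r3,d2) ✓  (p4,d3,r2)→scored(r2,d3) ✗  (p4,d4,r3)→scored(r3,d4) ✓  (p4,d6,r1)→scored(r1,d6) ✗
Counterexamples (restrictor triples failing the scope): 7.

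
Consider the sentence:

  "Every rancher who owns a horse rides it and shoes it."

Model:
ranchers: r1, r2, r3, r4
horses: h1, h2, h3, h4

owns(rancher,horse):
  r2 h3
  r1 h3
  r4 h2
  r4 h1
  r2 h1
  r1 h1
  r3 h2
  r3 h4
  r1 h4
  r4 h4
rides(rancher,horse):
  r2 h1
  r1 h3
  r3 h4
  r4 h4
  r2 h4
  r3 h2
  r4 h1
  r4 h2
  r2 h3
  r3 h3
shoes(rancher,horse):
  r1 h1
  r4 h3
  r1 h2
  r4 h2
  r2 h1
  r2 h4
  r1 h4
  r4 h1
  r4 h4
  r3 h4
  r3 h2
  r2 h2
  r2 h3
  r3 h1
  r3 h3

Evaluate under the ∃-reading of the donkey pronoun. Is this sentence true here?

"it" takes "a horse" as antecedent — a donkey pronoun bound across the clause boundary.
Weak reading: every rancher r with some owns-horse has at least one owns-horse h such that rides(r,h) ∧ shoes(r,h).
Per rancher: r1:✗  r2:✓  r3:✓  r4:✓
r1 has no witness among its owns-horses.

False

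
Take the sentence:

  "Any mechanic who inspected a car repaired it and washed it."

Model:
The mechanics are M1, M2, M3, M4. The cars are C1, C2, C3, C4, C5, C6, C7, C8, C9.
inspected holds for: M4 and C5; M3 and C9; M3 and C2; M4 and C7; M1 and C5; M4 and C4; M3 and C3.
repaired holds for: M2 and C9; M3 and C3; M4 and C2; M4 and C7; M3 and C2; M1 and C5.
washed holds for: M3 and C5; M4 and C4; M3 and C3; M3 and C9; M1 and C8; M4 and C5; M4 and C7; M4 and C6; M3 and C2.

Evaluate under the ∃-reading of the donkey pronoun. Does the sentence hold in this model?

"it" takes "a car" as antecedent — a donkey pronoun bound across the clause boundary.
Weak reading: every mechanic m with some inspected-car has at least one inspected-car c such that repaired(m,c) ∧ washed(m,c).
Per mechanic: M1:✗  M3:✓  M4:✓
M1 has no witness among its inspected-cars.

False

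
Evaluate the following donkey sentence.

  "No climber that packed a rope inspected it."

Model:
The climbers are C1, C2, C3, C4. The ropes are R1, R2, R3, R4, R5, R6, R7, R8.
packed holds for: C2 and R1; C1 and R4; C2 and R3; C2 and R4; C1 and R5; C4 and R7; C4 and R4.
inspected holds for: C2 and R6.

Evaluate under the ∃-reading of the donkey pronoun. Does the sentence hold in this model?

"it" takes "a rope" as antecedent — a donkey pronoun bound across the clause boundary.
Truth condition: for no (c,r) with packed(c,r) does inspected(c,r) hold.
Restrictor pairs — does the scope hold? (C1,R4):fails  (C1,R5):fails  (C2,R1):fails  (C2,R3):fails  (C2,R4):fails  (C4,R4):fails  (C4,R7):fails
Scope holds for no restrictor pair, so the sentence is true.

True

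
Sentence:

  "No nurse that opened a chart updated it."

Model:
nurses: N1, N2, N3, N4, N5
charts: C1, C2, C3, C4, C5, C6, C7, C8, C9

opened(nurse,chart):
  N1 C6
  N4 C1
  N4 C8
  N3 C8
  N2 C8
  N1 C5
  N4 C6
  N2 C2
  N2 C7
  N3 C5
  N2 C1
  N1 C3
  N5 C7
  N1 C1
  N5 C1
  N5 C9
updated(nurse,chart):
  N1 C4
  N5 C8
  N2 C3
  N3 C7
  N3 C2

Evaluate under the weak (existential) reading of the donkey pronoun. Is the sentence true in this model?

True

"it" takes "a chart" as antecedent — a donkey pronoun bound across the clause boundary.
Truth condition: for no (n,c) with opened(n,c) does updated(n,c) hold.
Restrictor pairs — does the scope hold? (N1,C1):fails  (N1,C3):fails  (N1,C5):fails  (N1,C6):fails  (N2,C1):fails  (N2,C2):fails  (N2,C7):fails  (N2,C8):fails  (N3,C5):fails  (N3,C8):fails  (N4,C1):fails  (N4,C6):fails  (N4,C8):fails  (N5,C1):fails  (N5,C7):fails  (N5,C9):fails
Scope holds for no restrictor pair, so the sentence is true.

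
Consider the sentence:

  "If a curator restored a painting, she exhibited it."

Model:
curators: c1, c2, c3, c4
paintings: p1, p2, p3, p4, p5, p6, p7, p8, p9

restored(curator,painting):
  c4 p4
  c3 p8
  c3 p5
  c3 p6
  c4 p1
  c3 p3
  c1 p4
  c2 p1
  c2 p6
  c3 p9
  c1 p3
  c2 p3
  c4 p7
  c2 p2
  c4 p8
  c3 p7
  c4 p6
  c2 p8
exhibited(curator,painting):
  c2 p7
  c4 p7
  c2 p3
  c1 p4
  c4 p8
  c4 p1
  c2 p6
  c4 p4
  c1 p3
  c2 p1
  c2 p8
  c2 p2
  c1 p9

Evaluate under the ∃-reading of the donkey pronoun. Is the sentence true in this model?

False

"it" takes "a painting" as antecedent — a donkey pronoun bound across the clause boundary.
Weak reading: every curator c with some restored-painting has at least one restored-painting p such that exhibited(c,p).
Per curator: c1:✓  c2:✓  c3:✗  c4:✓
c3 has no witness among its restored-paintings.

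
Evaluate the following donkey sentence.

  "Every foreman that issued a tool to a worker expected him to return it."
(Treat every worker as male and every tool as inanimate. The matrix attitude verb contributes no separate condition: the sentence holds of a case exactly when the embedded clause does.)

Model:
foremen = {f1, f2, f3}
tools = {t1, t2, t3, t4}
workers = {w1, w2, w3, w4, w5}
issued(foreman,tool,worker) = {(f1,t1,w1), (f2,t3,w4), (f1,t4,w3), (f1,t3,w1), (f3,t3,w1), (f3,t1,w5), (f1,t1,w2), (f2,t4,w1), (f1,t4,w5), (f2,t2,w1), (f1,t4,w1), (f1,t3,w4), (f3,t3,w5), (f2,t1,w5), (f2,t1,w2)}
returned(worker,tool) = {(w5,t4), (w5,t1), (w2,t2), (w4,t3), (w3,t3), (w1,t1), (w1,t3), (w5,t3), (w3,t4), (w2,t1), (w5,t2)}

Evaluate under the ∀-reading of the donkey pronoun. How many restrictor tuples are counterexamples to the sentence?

3

"him" takes "a worker" as antecedent and "it" takes "a tool"; both are donkey pronouns co-varying with the restrictor.
Strong reading: for every (f,t,w) with issued(f,t,w), returned(w,t).
Restrictor triples: (f1,t1,w1)→returned(w1,t1) ✓  (f1,t1,w2)→returned(w2,t1) ✓  (f1,t3,w1)→returned(w1,t3) ✓  (f1,t3,w4)→returned(w4,t3) ✓  (f1,t4,w1)→returned(w1,t4) ✗  (f1,t4,w3)→returned(w3,t4) ✓  (f1,t4,w5)→returned(w5,t4) ✓  (f2,t1,w2)→returned(w2,t1) ✓  (f2,t1,w5)→returned(w5,t1) ✓  (f2,t2,w1)→returned(w1,t2) ✗  (f2,t3,w4)→returned(w4,t3) ✓  (f2,t4,w1)→returned(w1,t4) ✗  (f3,t1,w5)→returned(w5,t1) ✓  (f3,t3,w1)→returned(w1,t3) ✓  (f3,t3,w5)→returned(w5,t3) ✓
Counterexamples (restrictor triples failing the scope): 3.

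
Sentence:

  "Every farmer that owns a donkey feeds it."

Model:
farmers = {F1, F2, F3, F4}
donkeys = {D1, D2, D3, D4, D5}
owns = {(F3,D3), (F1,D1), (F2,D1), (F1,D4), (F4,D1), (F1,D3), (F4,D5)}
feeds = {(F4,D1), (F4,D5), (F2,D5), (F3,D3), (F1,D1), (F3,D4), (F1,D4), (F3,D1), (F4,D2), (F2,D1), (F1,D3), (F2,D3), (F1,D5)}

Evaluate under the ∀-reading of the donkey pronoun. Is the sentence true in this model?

True

"it" takes "a donkey" as antecedent — a donkey pronoun bound across the clause boundary.
Strong reading: for every (f,d) with owns(f,d), feeds(f,d).
Restrictor pairs: (F1,D1) ✓  (F1,D3) ✓  (F1,D4) ✓  (F2,D1) ✓  (F3,D3) ✓  (F4,D1) ✓  (F4,D5) ✓
Every restrictor pair satisfies the scope.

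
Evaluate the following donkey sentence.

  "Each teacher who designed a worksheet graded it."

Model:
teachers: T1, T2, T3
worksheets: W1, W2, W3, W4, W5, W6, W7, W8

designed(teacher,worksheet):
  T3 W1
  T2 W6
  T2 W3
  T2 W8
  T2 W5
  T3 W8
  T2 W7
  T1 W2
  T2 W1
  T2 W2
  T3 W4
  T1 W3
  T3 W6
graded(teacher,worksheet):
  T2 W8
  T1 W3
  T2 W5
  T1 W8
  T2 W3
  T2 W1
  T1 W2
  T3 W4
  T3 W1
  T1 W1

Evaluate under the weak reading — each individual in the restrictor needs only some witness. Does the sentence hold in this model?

"it" takes "a worksheet" as antecedent — a donkey pronoun bound across the clause boundary.
Weak reading: every teacher t with some designed-worksheet has at least one designed-worksheet w such that graded(t,w).
Per teacher: T1:✓  T2:✓  T3:✓
Every teacher in the restrictor has a witness.

True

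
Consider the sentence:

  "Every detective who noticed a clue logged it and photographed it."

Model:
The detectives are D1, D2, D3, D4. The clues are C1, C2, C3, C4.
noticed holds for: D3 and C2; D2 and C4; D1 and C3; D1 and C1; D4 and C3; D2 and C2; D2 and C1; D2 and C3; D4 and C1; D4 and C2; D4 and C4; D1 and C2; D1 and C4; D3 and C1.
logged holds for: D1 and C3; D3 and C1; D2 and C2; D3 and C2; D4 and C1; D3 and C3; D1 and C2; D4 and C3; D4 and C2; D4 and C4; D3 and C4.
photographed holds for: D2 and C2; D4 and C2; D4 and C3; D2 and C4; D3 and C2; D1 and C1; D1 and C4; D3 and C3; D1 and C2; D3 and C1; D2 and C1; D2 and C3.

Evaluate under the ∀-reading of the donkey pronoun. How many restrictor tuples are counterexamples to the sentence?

8

"it" takes "a clue" as antecedent — a donkey pronoun bound across the clause boundary.
Strong reading: for every (d,c) with noticed(d,c), logged(d,c) ∧ photographed(d,c).
Restrictor pairs: (D1,C1) ✗  (D1,C2) ✓  (D1,C3) ✗  (D1,C4) ✗  (D2,C1) ✗  (D2,C2) ✓  (D2,C3) ✗  (D2,C4) ✗  (D3,C1) ✓  (D3,C2) ✓  (D4,C1) ✗  (D4,C2) ✓  (D4,C3) ✓  (D4,C4) ✗
Counterexamples (restrictor pairs failing the scope): 8.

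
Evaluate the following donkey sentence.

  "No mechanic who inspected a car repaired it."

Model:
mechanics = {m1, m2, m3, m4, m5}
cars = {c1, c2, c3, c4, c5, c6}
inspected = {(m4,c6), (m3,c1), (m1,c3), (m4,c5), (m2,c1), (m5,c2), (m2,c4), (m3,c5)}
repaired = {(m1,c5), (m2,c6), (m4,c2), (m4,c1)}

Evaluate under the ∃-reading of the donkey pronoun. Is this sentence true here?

True

"it" takes "a car" as antecedent — a donkey pronoun bound across the clause boundary.
Truth condition: for no (m,c) with inspected(m,c) does repaired(m,c) hold.
Restrictor pairs — does the scope hold? (m1,c3):fails  (m2,c1):fails  (m2,c4):fails  (m3,c1):fails  (m3,c5):fails  (m4,c5):fails  (m4,c6):fails  (m5,c2):fails
Scope holds for no restrictor pair, so the sentence is true.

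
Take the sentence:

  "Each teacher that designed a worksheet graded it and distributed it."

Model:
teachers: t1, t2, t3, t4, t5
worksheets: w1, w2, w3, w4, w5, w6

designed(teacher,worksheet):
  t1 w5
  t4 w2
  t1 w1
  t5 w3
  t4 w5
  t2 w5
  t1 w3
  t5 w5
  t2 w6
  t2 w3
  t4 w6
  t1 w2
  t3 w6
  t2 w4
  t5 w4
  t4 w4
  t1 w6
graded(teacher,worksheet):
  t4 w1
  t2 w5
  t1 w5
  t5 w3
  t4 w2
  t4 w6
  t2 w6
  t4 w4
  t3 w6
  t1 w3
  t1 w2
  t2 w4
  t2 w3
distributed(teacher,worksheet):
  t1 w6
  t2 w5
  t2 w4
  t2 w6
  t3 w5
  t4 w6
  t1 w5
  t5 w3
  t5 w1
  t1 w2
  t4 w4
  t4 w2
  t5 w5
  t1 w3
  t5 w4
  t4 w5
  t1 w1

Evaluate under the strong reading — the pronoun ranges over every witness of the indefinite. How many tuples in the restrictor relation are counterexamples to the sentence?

"it" takes "a worksheet" as antecedent — a donkey pronoun bound across the clause boundary.
Strong reading: for every (t,w) with designed(t,w), graded(t,w) ∧ distributed(t,w).
Restrictor pairs: (t1,w1) ✗  (t1,w2) ✓  (t1,w3) ✓  (t1,w5) ✓  (t1,w6) ✗  (t2,w3) ✗  (t2,w4) ✓  (t2,w5) ✓  (t2,w6) ✓  (t3,w6) ✗  (t4,w2) ✓  (t4,w4) ✓  (t4,w5) ✗  (t4,w6) ✓  (t5,w3) ✓  (t5,w4) ✗  (t5,w5) ✗
Counterexamples (restrictor pairs failing the scope): 7.

7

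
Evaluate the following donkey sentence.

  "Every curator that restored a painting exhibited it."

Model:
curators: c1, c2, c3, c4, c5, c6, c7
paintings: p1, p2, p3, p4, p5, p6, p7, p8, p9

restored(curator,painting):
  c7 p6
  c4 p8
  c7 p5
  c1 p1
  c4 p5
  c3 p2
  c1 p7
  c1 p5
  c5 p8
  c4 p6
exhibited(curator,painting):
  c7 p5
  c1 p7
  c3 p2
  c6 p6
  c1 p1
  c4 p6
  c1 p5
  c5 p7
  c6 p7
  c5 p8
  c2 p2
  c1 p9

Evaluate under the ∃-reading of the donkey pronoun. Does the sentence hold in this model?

"it" takes "a painting" as antecedent — a donkey pronoun bound across the clause boundary.
Weak reading: every curator c with some restored-painting has at least one restored-painting p such that exhibited(c,p).
Per curator: c1:✓  c3:✓  c4:✓  c5:✓  c7:✓
Every curator in the restrictor has a witness.

True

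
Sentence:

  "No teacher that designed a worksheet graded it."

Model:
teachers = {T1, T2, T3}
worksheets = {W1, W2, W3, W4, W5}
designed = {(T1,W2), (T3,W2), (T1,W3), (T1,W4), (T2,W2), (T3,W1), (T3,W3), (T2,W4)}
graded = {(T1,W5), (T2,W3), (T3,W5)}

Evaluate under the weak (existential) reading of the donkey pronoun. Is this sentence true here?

True

"it" takes "a worksheet" as antecedent — a donkey pronoun bound across the clause boundary.
Truth condition: for no (t,w) with designed(t,w) does graded(t,w) hold.
Restrictor pairs — does the scope hold? (T1,W2):fails  (T1,W3):fails  (T1,W4):fails  (T2,W2):fails  (T2,W4):fails  (T3,W1):fails  (T3,W2):fails  (T3,W3):fails
Scope holds for no restrictor pair, so the sentence is true.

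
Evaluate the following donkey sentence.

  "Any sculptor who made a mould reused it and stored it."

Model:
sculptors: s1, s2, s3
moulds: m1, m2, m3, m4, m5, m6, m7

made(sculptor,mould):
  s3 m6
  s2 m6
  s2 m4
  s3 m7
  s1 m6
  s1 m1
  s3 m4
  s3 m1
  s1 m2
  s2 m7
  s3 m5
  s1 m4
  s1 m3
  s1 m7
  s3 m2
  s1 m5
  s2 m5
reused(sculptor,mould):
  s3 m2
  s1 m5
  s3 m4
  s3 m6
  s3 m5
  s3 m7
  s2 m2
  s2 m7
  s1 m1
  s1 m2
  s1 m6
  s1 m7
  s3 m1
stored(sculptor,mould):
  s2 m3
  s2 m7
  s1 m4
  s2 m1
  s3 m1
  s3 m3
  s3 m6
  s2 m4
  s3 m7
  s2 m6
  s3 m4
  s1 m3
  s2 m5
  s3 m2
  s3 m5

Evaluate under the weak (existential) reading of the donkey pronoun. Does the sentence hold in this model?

"it" takes "a mould" as antecedent — a donkey pronoun bound across the clause boundary.
Weak reading: every sculptor s with some made-mould has at least one made-mould m such that reused(s,m) ∧ stored(s,m).
Per sculptor: s1:✗  s2:✓  s3:✓
s1 has no witness among its made-moulds.

False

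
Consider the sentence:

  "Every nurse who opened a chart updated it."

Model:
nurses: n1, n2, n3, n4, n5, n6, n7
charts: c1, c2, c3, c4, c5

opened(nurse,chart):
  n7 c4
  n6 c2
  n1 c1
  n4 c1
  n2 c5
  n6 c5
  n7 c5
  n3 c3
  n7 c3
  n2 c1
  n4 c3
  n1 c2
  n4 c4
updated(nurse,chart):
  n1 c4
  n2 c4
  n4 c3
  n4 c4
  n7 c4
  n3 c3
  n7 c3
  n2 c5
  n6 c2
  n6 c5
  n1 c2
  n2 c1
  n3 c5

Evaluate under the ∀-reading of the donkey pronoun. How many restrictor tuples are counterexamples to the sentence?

"it" takes "a chart" as antecedent — a donkey pronoun bound across the clause boundary.
Strong reading: for every (n,c) with opened(n,c), updated(n,c).
Restrictor pairs: (n1,c1) ✗  (n1,c2) ✓  (n2,c1) ✓  (n2,c5) ✓  (n3,c3) ✓  (n4,c1) ✗  (n4,c3) ✓  (n4,c4) ✓  (n6,c2) ✓  (n6,c5) ✓  (n7,c3) ✓  (n7,c4) ✓  (n7,c5) ✗
Counterexamples (restrictor pairs failing the scope): 3.

3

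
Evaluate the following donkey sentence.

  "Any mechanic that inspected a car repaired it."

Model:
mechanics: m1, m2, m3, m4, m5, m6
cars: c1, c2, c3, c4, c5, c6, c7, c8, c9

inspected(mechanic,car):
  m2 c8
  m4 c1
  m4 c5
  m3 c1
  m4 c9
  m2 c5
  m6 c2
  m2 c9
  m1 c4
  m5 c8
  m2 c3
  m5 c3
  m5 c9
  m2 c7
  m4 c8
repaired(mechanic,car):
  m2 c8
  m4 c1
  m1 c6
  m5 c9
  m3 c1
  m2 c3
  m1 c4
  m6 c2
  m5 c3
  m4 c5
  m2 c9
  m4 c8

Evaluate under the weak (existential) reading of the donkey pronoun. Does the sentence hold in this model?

True

"it" takes "a car" as antecedent — a donkey pronoun bound across the clause boundary.
Weak reading: every mechanic m with some inspected-car has at least one inspected-car c such that repaired(m,c).
Per mechanic: m1:✓  m2:✓  m3:✓  m4:✓  m5:✓  m6:✓
Every mechanic in the restrictor has a witness.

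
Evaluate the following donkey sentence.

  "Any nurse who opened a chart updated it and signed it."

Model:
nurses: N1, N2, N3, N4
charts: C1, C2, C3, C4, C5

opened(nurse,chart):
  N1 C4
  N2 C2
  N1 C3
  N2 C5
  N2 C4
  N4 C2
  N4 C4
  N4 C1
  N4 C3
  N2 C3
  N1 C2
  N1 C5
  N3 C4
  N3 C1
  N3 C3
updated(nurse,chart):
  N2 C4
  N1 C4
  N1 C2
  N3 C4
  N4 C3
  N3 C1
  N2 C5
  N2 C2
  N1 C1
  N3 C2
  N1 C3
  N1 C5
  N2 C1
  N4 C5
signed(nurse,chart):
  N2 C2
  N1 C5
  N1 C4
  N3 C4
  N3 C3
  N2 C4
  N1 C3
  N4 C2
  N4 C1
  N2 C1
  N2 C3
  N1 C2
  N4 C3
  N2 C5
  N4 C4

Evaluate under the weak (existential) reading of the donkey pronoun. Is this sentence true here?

True

"it" takes "a chart" as antecedent — a donkey pronoun bound across the clause boundary.
Weak reading: every nurse n with some opened-chart has at least one opened-chart c such that updated(n,c) ∧ signed(n,c).
Per nurse: N1:✓  N2:✓  N3:✓  N4:✓
Every nurse in the restrictor has a witness.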